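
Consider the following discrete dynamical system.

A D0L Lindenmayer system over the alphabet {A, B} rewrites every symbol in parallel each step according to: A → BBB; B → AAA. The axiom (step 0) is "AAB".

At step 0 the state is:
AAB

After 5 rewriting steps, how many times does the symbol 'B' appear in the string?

step 0: AAB
step 1: BBBBBBAAA
step 2: AAAAAAAAAAAAAAAAAABBBBBBBBB
step 3: BBBBBBBBBBBBBBBBBBBBBBBBBBBBBBBBBBBBBBBBBBBBBBBBBBBBBBAAAAAAAAAAAAAAAAAAAAAAAAAAA
step 4: AAAAAAAAAAAAAAAAAAAAAAAAAAAAAAAAAAAAAAAAAAAAAAAAAAAAAAAAAA…BBBBBBBBBBBBBBBBBBBBBBBBBBBBBBBBBBBBBBBBBBBBBBBBBBBBBBBBBB  (len 243)
step 5: BBBBBBBBBBBBBBBBBBBBBBBBBBBBBBBBBBBBBBBBBBBBBBBBBBBBBBBBBB…AAAAAAAAAAAAAAAAAAAAAAAAAAAAAAAAAAAAAAAAAAAAAAAAAAAAAAAAAA  (len 729)

486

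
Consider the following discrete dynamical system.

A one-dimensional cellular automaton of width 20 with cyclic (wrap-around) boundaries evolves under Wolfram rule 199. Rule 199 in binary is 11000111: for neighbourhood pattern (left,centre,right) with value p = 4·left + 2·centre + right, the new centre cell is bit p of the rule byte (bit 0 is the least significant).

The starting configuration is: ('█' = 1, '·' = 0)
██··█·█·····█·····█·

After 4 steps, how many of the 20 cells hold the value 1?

10

step 0: ██··█·█·····█·····█·
step 1: ·█·██·█·█████·█████·
step 2: ██··█·█··████··████·
step 3: ·█·██·█·█·███·█·███·
step 4: ██··█·█·█··██·█··██·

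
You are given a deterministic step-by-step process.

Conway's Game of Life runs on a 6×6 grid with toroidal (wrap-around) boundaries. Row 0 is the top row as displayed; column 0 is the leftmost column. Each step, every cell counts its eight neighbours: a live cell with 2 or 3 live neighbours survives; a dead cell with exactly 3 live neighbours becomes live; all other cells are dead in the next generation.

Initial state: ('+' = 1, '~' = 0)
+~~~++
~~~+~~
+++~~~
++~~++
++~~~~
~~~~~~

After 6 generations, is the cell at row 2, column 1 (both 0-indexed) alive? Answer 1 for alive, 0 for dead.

0

[0] +~~~++
~~~+~~
+++~~~
++~~++
++~~~~
~~~~~~
[1] ~~~~++
~~+++~
~~+++~
~~~~~~
~+~~~~
~+~~~~
[2] ~~+~++
~~+~~~
~~+~+~
~~++~~
~~~~~~
+~~~~~
[3] ~+~+~+
~++~++
~++~~~
~~++~~
~~~~~~
~~~~~+
[4] ~+~+~+
~~~~++
+~~~+~
~+++~~
~~~~~~
+~~~+~
[5] ~~~+~~
~~~+~~
+++~+~
~+++~~
~+++~~
+~~~++
[6] ~~~+~+
~+~++~
+~~~+~
~~~~+~
~~~~~+
++~~++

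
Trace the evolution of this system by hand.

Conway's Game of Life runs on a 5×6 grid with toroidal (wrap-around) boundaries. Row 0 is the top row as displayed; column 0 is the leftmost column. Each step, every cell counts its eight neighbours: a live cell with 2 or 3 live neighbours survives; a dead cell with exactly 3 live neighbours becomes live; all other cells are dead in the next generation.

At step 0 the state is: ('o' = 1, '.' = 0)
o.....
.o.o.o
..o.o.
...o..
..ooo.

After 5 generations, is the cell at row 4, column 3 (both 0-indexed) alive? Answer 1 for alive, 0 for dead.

0

[0] o.....
.o.o.o
..o.o.
...o..
..ooo.
[1] oo...o
oooooo
..o.o.
......
..ooo.
[2] ......
......
o.o.o.
..o.o.
oooooo
[3] oooooo
......
.o...o
......
ooo.oo
[4] ......
...o..
......
..o.o.
......
[5] ......
......
...o..
......
......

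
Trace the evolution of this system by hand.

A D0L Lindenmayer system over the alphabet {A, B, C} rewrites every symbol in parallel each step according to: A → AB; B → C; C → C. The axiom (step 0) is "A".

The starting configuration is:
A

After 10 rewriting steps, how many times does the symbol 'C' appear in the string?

0) A
1) AB
2) ABC
3) ABCC
4) ABCCC
5) ABCCCC
6) ABCCCCC
7) ABCCCCCC
8) ABCCCCCCC
9) ABCCCCCCCC
10) ABCCCCCCCCC

9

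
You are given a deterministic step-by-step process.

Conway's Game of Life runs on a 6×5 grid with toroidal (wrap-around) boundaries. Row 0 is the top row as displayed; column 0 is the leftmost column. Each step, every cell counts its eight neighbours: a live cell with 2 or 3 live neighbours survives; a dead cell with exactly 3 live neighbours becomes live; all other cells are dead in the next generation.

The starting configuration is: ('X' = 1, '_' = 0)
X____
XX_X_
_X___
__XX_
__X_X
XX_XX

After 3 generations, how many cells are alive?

1

0) X____
XX_X_
_X___
__XX_
__X_X
XX_XX
1) ___X_
XXX_X
XX_XX
_XXX_
_____
_XXX_
2) _____
_____
_____
_X_X_
_____
__XX_
3) _____
_____
_____
_____
___X_
_____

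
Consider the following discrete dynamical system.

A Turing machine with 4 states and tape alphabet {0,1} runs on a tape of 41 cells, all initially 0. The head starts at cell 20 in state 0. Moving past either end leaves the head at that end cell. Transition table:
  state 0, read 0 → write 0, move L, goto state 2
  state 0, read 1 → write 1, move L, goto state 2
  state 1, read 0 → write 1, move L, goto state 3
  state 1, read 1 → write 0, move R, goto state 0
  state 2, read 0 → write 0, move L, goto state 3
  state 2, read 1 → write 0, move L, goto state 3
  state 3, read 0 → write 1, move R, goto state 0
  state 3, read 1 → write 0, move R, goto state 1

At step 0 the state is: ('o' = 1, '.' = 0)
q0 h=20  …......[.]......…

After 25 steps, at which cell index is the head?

11

t=0: q0 h=20  …......[.]......…
t=1: q2 h=19  …......[.]......…
t=2: q3 h=18  …......[.]......…
t=3: q0 h=19  ….....o[.]......…
t=4: q2 h=18  …......[o]......…
t=5: q3 h=17  …......[.]......…
t=6: q0 h=18  ….....o[.]......…
t=7: q2 h=17  …......[o]......…
t=8: q3 h=16  …......[.]......…
t=9: q0 h=17  ….....o[.]......…
t=10: q2 h=16  …......[o]......…
t=11: q3 h=15  …......[.]......…
t=12: q0 h=16  ….....o[.]......…
t=13: q2 h=15  …......[o]......…
t=14: q3 h=14  …......[.]......…
t=15: q0 h=15  ….....o[.]......…
t=16: q2 h=14  …......[o]......…
t=17: q3 h=13  …......[.]......…
t=18: q0 h=14  ….....o[.]......…
t=19: q2 h=13  …......[o]......…
t=20: q3 h=12  …......[.]......…
t=21: q0 h=13  ….....o[.]......…
t=22: q2 h=12  …......[o]......…
t=23: q3 h=11  …......[.]......…
t=24: q0 h=12  ….....o[.]......…
t=25: q2 h=11  …......[o]......…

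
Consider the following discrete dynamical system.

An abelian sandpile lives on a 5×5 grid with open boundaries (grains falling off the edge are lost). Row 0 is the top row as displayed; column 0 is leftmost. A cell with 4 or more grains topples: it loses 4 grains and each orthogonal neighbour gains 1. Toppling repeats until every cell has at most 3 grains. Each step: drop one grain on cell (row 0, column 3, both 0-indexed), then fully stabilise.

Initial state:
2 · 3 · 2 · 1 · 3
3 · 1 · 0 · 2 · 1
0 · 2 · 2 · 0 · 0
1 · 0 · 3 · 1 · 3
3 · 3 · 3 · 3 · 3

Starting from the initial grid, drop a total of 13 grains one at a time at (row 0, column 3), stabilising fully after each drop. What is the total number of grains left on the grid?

50

k=0  2 · 3 · 2 · 1 · 3
3 · 1 · 0 · 2 · 1
0 · 2 · 2 · 0 · 0
1 · 0 · 3 · 1 · 3
3 · 3 · 3 · 3 · 3
k=1  2 · 3 · 2 · 2 · 3
3 · 1 · 0 · 2 · 1
0 · 2 · 2 · 0 · 0
1 · 0 · 3 · 1 · 3
3 · 3 · 3 · 3 · 3
k=2  2 · 3 · 2 · 3 · 3
3 · 1 · 0 · 2 · 1
0 · 2 · 2 · 0 · 0
1 · 0 · 3 · 1 · 3
3 · 3 · 3 · 3 · 3
k=3  2 · 3 · 3 · 1 · 0
3 · 1 · 0 · 3 · 2
0 · 2 · 2 · 0 · 0
1 · 0 · 3 · 1 · 3
3 · 3 · 3 · 3 · 3
k=4  2 · 3 · 3 · 2 · 0
3 · 1 · 0 · 3 · 2
0 · 2 · 2 · 0 · 0
1 · 0 · 3 · 1 · 3
3 · 3 · 3 · 3 · 3
k=5  2 · 3 · 3 · 3 · 0
3 · 1 · 0 · 3 · 2
0 · 2 · 2 · 0 · 0
1 · 0 · 3 · 1 · 3
3 · 3 · 3 · 3 · 3
k=6  3 · 0 · 1 · 2 · 1
3 · 2 · 2 · 0 · 3
0 · 2 · 2 · 1 · 0
1 · 0 · 3 · 1 · 3
3 · 3 · 3 · 3 · 3
k=7  3 · 0 · 1 · 3 · 1
3 · 2 · 2 · 0 · 3
0 · 2 · 2 · 1 · 0
1 · 0 · 3 · 1 · 3
3 · 3 · 3 · 3 · 3
k=8  3 · 0 · 2 · 0 · 2
3 · 2 · 2 · 1 · 3
0 · 2 · 2 · 1 · 0
1 · 0 · 3 · 1 · 3
3 · 3 · 3 · 3 · 3
k=9  3 · 0 · 2 · 1 · 2
3 · 2 · 2 · 1 · 3
0 · 2 · 2 · 1 · 0
1 · 0 · 3 · 1 · 3
3 · 3 · 3 · 3 · 3
k=10  3 · 0 · 2 · 2 · 2
3 · 2 · 2 · 1 · 3
0 · 2 · 2 · 1 · 0
1 · 0 · 3 · 1 · 3
3 · 3 · 3 · 3 · 3
k=11  3 · 0 · 2 · 3 · 2
3 · 2 · 2 · 1 · 3
0 · 2 · 2 · 1 · 0
1 · 0 · 3 · 1 · 3
3 · 3 · 3 · 3 · 3
k=12  3 · 0 · 3 · 0 · 3
3 · 2 · 2 · 2 · 3
0 · 2 · 2 · 1 · 0
1 · 0 · 3 · 1 · 3
3 · 3 · 3 · 3 · 3
k=13  3 · 0 · 3 · 1 · 3
3 · 2 · 2 · 2 · 3
0 · 2 · 2 · 1 · 0
1 · 0 · 3 · 1 · 3
3 · 3 · 3 · 3 · 3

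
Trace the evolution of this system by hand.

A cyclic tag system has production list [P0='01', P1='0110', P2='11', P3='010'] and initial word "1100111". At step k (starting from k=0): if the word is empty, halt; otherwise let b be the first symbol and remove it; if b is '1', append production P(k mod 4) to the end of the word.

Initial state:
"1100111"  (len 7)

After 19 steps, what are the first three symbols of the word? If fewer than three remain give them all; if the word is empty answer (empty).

110

[0] "1100111"  (len 7)
[1] "10011101"  (len 8)
[2] "00111010110"  (len 11)
[3] "0111010110"  (len 10)
[4] "111010110"  (len 9)
[5] "1101011001"  (len 10)
[6] "1010110010110"  (len 13)
[7] "01011001011011"  (len 14)
[8] "1011001011011"  (len 13)
[9] "01100101101101"  (len 14)
[10] "1100101101101"  (len 13)
[11] "10010110110111"  (len 14)
[12] "0010110110111010"  (len 16)
[13] "010110110111010"  (len 15)
[14] "10110110111010"  (len 14)
[15] "011011011101011"  (len 15)
[16] "11011011101011"  (len 14)
[17] "101101110101101"  (len 15)
[18] "011011101011010110"  (len 18)
[19] "11011101011010110"  (len 17)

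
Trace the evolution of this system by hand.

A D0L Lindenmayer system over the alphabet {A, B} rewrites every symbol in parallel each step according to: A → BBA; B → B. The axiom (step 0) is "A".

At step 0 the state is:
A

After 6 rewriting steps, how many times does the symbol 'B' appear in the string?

gen 0: A
gen 1: BBA
gen 2: BBBBA
gen 3: BBBBBBA
gen 4: BBBBBBBBA
gen 5: BBBBBBBBBBA
gen 6: BBBBBBBBBBBBA

12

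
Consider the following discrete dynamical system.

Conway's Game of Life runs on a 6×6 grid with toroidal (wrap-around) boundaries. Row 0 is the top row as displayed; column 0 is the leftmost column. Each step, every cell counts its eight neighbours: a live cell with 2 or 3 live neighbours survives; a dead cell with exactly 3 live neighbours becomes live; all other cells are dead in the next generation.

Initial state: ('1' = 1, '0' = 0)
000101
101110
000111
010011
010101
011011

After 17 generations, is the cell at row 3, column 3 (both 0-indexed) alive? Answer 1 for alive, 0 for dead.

1

step 0: 000101
101110
000111
010011
010101
011011
step 1: 000000
101000
010000
000000
010100
010001
step 2: 110000
010000
010000
001000
101000
101000
step 3: 101000
011000
011000
001000
001100
101001
step 4: 101101
100100
000100
000000
001100
101001
step 5: 001100
110101
000000
001100
011100
100001
step 6: 001100
110110
110110
010100
110110
100010
step 7: 101000
100000
000000
000000
110110
100010
step 8: 100000
010000
000000
000000
110110
101010
step 9: 100001
000000
000000
000000
111110
101010
step 10: 110001
000000
000000
011100
101010
001010
step 11: 110001
100000
001000
011100
000011
001010
step 12: 110001
100001
001100
011110
010011
010110
step 13: 011000
001011
100001
110001
010001
010100
step 14: 110010
001111
000000
010010
010011
010000
step 15: 110010
111111
001001
100011
011011
011010
step 16: 000000
000000
001000
001000
001000
000010
step 17: 000000
000000
000000
011100
000100
000000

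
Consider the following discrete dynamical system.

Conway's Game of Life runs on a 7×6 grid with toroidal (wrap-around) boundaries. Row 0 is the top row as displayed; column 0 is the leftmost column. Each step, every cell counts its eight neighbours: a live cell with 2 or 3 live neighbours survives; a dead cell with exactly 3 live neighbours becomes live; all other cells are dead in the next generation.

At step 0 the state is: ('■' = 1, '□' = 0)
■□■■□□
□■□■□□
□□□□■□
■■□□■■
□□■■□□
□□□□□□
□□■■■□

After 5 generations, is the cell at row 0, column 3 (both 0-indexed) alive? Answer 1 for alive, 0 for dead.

step 0: ■□■■□□
□■□■□□
□□□□■□
■■□□■■
□□■■□□
□□□□□□
□□■■■□
step 1: □□□□□□
□■□■■□
□■■■■□
■■■□■■
■■■■■■
□□□□■□
□■■□■□
step 2: □■□□■□
□■□□■□
□□□□□□
□□□□□□
□□□□□□
□□□□□□
□□□■□□
step 3: □□■■■□
□□□□□□
□□□□□□
□□□□□□
□□□□□□
□□□□□□
□□□□□□
step 4: □□□■□□
□□□■□□
□□□□□□
□□□□□□
□□□□□□
□□□□□□
□□□■□□
step 5: □□■■■□
□□□□□□
□□□□□□
□□□□□□
□□□□□□
□□□□□□
□□□□□□

1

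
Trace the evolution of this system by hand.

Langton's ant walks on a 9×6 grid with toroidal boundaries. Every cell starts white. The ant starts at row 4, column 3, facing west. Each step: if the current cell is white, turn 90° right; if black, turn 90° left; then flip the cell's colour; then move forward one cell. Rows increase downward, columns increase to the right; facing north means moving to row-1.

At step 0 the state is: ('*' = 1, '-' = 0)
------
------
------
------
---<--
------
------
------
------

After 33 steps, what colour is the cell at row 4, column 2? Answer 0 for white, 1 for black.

0) ------
------
------
------
---<--
------
------
------
------
1) ------
------
------
---^--
---*--
------
------
------
------
2) ------
------
------
---*>-
---*--
------
------
------
------
3) ------
------
------
---**-
---*v-
------
------
------
------
4) ------
------
------
---**-
---<*-
------
------
------
------
5) ------
------
------
---**-
----*-
---v--
------
------
------
6) ------
------
------
---**-
----*-
--<*--
------
------
------
7) ------
------
------
---**-
--^-*-
--**--
------
------
------
8) ------
------
------
---**-
--*>*-
--**--
------
------
------
9) ------
------
------
---**-
--***-
--*v--
------
------
------
10) ------
------
------
---**-
--***-
--*->-
------
------
------
11) ------
------
------
---**-
--***-
--*-*-
----v-
------
------
12) ------
------
------
---**-
--***-
--*-*-
---<*-
------
------
13) ------
------
------
---**-
--***-
--*^*-
---**-
------
------
14) ------
------
------
---**-
--***-
--**>-
---**-
------
------
15) ------
------
------
---**-
--**^-
--**--
---**-
------
------
16) ------
------
------
---**-
--*<--
--**--
---**-
------
------
17) ------
------
------
---**-
--*---
--*v--
---**-
------
------
18) ------
------
------
---**-
--*---
--*->-
---**-
------
------
19) ------
------
------
---**-
--*---
--*-*-
---*v-
------
------
20) ------
------
------
---**-
--*---
--*-*-
---*->
------
------
21) ------
------
------
---**-
--*---
--*-*-
---*-*
-----v
------
22) ------
------
------
---**-
--*---
--*-*-
---*-*
----<*
------
23) ------
------
------
---**-
--*---
--*-*-
---*^*
----**
------
24) ------
------
------
---**-
--*---
--*-*-
---**>
----**
------
25) ------
------
------
---**-
--*---
--*-*^
---**-
----**
------
26) ------
------
------
---**-
--*---
>-*-**
---**-
----**
------
27) ------
------
------
---**-
--*---
*-*-**
v--**-
----**
------
28) ------
------
------
---**-
--*---
*-*-**
*--**<
----**
------
29) ------
------
------
---**-
--*---
*-*-*^
*--***
----**
------
30) ------
------
------
---**-
--*---
*-*-<-
*--***
----**
------
31) ------
------
------
---**-
--*---
*-*---
*--*v*
----**
------
32) ------
------
------
---**-
--*---
*-*---
*--*->
----**
------
33) ------
------
------
---**-
--*---
*-*--^
*--*--
----**
------

1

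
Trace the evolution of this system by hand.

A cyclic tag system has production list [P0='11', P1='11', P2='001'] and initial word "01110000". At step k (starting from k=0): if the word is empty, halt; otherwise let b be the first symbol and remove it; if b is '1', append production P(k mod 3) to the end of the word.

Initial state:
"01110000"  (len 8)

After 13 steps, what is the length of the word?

[0] "01110000"  (len 8)
[1] "1110000"  (len 7)
[2] "11000011"  (len 8)
[3] "1000011001"  (len 10)
[4] "00001100111"  (len 11)
[5] "0001100111"  (len 10)
[6] "001100111"  (len 9)
[7] "01100111"  (len 8)
[8] "1100111"  (len 7)
[9] "100111001"  (len 9)
[10] "0011100111"  (len 10)
[11] "011100111"  (len 9)
[12] "11100111"  (len 8)
[13] "110011111"  (len 9)

9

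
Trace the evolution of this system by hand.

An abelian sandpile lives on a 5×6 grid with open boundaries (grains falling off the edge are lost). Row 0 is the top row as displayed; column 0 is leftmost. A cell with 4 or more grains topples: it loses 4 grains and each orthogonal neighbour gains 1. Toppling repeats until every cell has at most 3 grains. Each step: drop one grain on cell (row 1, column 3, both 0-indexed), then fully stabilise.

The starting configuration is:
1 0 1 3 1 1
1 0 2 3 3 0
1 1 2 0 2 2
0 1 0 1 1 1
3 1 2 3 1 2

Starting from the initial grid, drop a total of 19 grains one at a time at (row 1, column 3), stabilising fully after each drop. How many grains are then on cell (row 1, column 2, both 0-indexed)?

step 0: 1 0 1 3 1 1
1 0 2 3 3 0
1 1 2 0 2 2
0 1 0 1 1 1
3 1 2 3 1 2
step 1: 1 0 2 0 3 1
1 0 3 2 0 1
1 1 2 1 3 2
0 1 0 1 1 1
3 1 2 3 1 2
step 2: 1 0 2 0 3 1
1 0 3 3 0 1
1 1 2 1 3 2
0 1 0 1 1 1
3 1 2 3 1 2
step 3: 1 0 3 1 3 1
1 1 0 1 1 1
1 1 3 2 3 2
0 1 0 1 1 1
3 1 2 3 1 2
step 4: 1 0 3 1 3 1
1 1 0 2 1 1
1 1 3 2 3 2
0 1 0 1 1 1
3 1 2 3 1 2
step 5: 1 0 3 1 3 1
1 1 0 3 1 1
1 1 3 2 3 2
0 1 0 1 1 1
3 1 2 3 1 2
step 6: 1 0 3 2 3 1
1 1 1 0 2 1
1 1 3 3 3 2
0 1 0 1 1 1
3 1 2 3 1 2
step 7: 1 0 3 2 3 1
1 1 1 1 2 1
1 1 3 3 3 2
0 1 0 1 1 1
3 1 2 3 1 2
step 8: 1 0 3 2 3 1
1 1 1 2 2 1
1 1 3 3 3 2
0 1 0 1 1 1
3 1 2 3 1 2
step 9: 1 0 3 2 3 1
1 1 1 3 2 1
1 1 3 3 3 2
0 1 0 1 1 1
3 1 2 3 1 2
step 10: 1 1 1 2 1 2
1 2 1 0 2 2
1 2 1 3 1 3
0 1 1 2 2 1
3 1 2 3 1 2
step 11: 1 1 1 2 1 2
1 2 1 1 2 2
1 2 1 3 1 3
0 1 1 2 2 1
3 1 2 3 1 2
step 12: 1 1 1 2 1 2
1 2 1 2 2 2
1 2 1 3 1 3
0 1 1 2 2 1
3 1 2 3 1 2
step 13: 1 1 1 2 1 2
1 2 1 3 2 2
1 2 1 3 1 3
0 1 1 2 2 1
3 1 2 3 1 2
step 14: 1 1 1 3 1 2
1 2 2 1 3 2
1 2 2 0 2 3
0 1 1 3 2 1
3 1 2 3 1 2
step 15: 1 1 1 3 1 2
1 2 2 2 3 2
1 2 2 0 2 3
0 1 1 3 2 1
3 1 2 3 1 2
step 16: 1 1 1 3 1 2
1 2 2 3 3 2
1 2 2 0 2 3
0 1 1 3 2 1
3 1 2 3 1 2
step 17: 1 1 2 0 3 2
1 2 3 2 0 3
1 2 2 1 3 3
0 1 1 3 2 1
3 1 2 3 1 2
step 18: 1 1 2 0 3 2
1 2 3 3 0 3
1 2 2 1 3 3
0 1 1 3 2 1
3 1 2 3 1 2
step 19: 1 1 3 1 3 2
1 3 0 1 1 3
1 2 3 2 3 3
0 1 1 3 2 1
3 1 2 3 1 2

0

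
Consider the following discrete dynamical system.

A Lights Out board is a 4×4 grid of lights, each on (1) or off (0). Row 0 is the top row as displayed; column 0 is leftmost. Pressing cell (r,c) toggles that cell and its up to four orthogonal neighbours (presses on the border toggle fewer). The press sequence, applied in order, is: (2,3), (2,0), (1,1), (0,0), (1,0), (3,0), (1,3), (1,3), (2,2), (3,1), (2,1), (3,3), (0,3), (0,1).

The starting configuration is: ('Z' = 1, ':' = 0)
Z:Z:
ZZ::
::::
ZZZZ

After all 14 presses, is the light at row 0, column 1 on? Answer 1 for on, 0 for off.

t=0: Z:Z:
ZZ::
::::
ZZZZ
t=1: Z:Z:
ZZ:Z
::ZZ
ZZZ:
t=2: Z:Z:
:Z:Z
ZZZZ
:ZZ:
t=3: ZZZ:
Z:ZZ
Z:ZZ
:ZZ:
t=4: ::Z:
::ZZ
Z:ZZ
:ZZ:
t=5: Z:Z:
ZZZZ
::ZZ
:ZZ:
t=6: Z:Z:
ZZZZ
Z:ZZ
Z:Z:
t=7: Z:ZZ
ZZ::
Z:Z:
Z:Z:
t=8: Z:Z:
ZZZZ
Z:ZZ
Z:Z:
t=9: Z:Z:
ZZ:Z
ZZ::
Z:::
t=10: Z:Z:
ZZ:Z
Z:::
:ZZ:
t=11: Z:Z:
Z::Z
:ZZ:
::Z:
t=12: Z:Z:
Z::Z
:ZZZ
:::Z
t=13: Z::Z
Z:::
:ZZZ
:::Z
t=14: :ZZZ
ZZ::
:ZZZ
:::Z

1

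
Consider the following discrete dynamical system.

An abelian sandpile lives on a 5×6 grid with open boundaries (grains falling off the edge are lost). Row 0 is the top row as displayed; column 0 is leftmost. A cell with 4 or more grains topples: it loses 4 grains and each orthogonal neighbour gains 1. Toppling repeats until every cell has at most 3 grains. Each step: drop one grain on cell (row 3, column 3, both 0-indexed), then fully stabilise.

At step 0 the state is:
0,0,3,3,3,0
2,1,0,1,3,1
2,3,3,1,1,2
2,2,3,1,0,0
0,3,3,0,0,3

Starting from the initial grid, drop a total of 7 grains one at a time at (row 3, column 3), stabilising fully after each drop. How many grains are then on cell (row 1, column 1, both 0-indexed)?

2

k=0  0,0,3,3,3,0
2,1,0,1,3,1
2,3,3,1,1,2
2,2,3,1,0,0
0,3,3,0,0,3
k=1  0,0,3,3,3,0
2,1,0,1,3,1
2,3,3,1,1,2
2,2,3,2,0,0
0,3,3,0,0,3
k=2  0,0,3,3,3,0
2,1,0,1,3,1
2,3,3,1,1,2
2,2,3,3,0,0
0,3,3,0,0,3
k=3  0,0,3,3,3,0
2,2,1,1,3,1
3,1,1,3,1,2
3,1,3,1,1,0
1,1,1,2,0,3
k=4  0,0,3,3,3,0
2,2,1,1,3,1
3,1,1,3,1,2
3,1,3,2,1,0
1,1,1,2,0,3
k=5  0,0,3,3,3,0
2,2,1,1,3,1
3,1,1,3,1,2
3,1,3,3,1,0
1,1,1,2,0,3
k=6  0,0,3,3,3,0
2,2,1,2,3,1
3,1,3,0,2,2
3,2,0,2,2,0
1,1,2,3,0,3
k=7  0,0,3,3,3,0
2,2,1,2,3,1
3,1,3,0,2,2
3,2,0,3,2,0
1,1,2,3,0,3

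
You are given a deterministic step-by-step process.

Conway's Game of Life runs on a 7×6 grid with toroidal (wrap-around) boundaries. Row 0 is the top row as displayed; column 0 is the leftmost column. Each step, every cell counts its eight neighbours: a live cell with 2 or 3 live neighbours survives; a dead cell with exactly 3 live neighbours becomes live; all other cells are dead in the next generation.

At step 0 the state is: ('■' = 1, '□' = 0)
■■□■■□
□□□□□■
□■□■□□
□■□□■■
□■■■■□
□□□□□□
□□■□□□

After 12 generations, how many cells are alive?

0) ■■□■■□
□□□□□■
□■□■□□
□■□□■■
□■■■■□
□□□□□□
□□■□□□
1) ■■■■■■
□■□■□■
□□■□□■
□■□□□■
■■■■■■
□■□□□□
□■■■□□
2) □□□□□■
□□□□□□
□■■□□■
□□□□□□
□□□■■■
□□□□□■
□□□□□■
3) □□□□□□
■□□□□□
□□□□□□
■□■■□■
□□□□■■
■□□□□■
■□□□■■
4) ■□□□□□
□□□□□□
■■□□□■
■□□■□■
□■□■□□
□□□□□□
■□□□■□
5) □□□□□■
□■□□□■
□■□□■■
□□□□□■
■□■□■□
□□□□□□
□□□□□■
6) □□□□■■
□□□□□■
□□□□■■
□■□■□□
□□□□□■
□□□□□■
□□□□□□
7) □□□□■■
■□□□□□
■□□□■■
■□□□□■
■□□□■□
□□□□□□
□□□□■■
8) ■□□□■□
■□□□□□
□■□□■□
□■□□□□
■□□□□□
□□□□■□
□□□□■■
9) ■□□□■□
■■□□□□
■■□□□□
■■□□□□
□□□□□□
□□□□■□
□□□■■□
10) ■■□■■□
□□□□□□
□□■□□■
■■□□□□
□□□□□□
□□□■■□
□□□■■□
11) □□■■■■
■■■■■■
■■□□□□
■■□□□□
□□□□□□
□□□■■□
□□□□□□
12) □□□□□□
□□□□□□
□□□■■□
■■□□□□
□□□□□□
□□□□□□
□□■□□■

6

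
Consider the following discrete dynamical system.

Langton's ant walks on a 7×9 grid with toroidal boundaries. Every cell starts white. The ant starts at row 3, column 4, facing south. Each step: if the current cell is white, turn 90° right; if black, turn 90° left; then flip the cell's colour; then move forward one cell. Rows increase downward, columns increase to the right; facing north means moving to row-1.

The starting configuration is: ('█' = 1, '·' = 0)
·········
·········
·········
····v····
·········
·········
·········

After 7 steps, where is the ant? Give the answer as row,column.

4,4

gen 0: ·········
·········
·········
····v····
·········
·········
·········
gen 1: ·········
·········
·········
···<█····
·········
·········
·········
gen 2: ·········
·········
···^·····
···██····
·········
·········
·········
gen 3: ·········
·········
···█>····
···██····
·········
·········
·········
gen 4: ·········
·········
···██····
···█v····
·········
·········
·········
gen 5: ·········
·········
···██····
···█·>···
·········
·········
·········
gen 6: ·········
·········
···██····
···█·█···
·····v···
·········
·········
gen 7: ·········
·········
···██····
···█·█···
····<█···
·········
·········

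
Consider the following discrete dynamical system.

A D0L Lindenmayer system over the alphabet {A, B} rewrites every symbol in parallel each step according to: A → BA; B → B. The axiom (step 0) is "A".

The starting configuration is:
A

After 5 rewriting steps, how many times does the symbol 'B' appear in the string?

5

step 0: A
step 1: BA
step 2: BBA
step 3: BBBA
step 4: BBBBA
step 5: BBBBBA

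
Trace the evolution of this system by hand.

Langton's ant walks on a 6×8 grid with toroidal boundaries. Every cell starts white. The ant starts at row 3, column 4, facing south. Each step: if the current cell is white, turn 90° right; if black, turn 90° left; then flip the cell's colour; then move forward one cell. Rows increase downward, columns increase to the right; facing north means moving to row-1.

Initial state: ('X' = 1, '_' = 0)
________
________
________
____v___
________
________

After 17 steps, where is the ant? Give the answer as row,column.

t=0: ________
________
________
____v___
________
________
t=1: ________
________
________
___<X___
________
________
t=2: ________
________
___^____
___XX___
________
________
t=3: ________
________
___X>___
___XX___
________
________
t=4: ________
________
___XX___
___Xv___
________
________
t=5: ________
________
___XX___
___X_>__
________
________
t=6: ________
________
___XX___
___X_X__
_____v__
________
t=7: ________
________
___XX___
___X_X__
____<X__
________
t=8: ________
________
___XX___
___X^X__
____XX__
________
t=9: ________
________
___XX___
___XX>__
____XX__
________
t=10: ________
________
___XX^__
___XX___
____XX__
________
t=11: ________
________
___XXX>_
___XX___
____XX__
________
t=12: ________
________
___XXXX_
___XX_v_
____XX__
________
t=13: ________
________
___XXXX_
___XX<X_
____XX__
________
t=14: ________
________
___XX^X_
___XXXX_
____XX__
________
t=15: ________
________
___X<_X_
___XXXX_
____XX__
________
t=16: ________
________
___X__X_
___XvXX_
____XX__
________
t=17: ________
________
___X__X_
___X_>X_
____XX__
________

3,5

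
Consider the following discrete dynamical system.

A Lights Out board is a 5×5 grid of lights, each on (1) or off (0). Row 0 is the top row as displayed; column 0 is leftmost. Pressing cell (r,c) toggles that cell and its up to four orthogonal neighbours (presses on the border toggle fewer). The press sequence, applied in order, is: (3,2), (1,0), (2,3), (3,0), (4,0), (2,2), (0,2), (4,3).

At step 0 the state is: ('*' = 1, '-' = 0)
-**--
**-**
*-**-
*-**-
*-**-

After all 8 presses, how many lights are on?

gen 0: -**--
**-**
*-**-
*-**-
*-**-
gen 1: -**--
**-**
*--*-
**---
*--*-
gen 2: ***--
---**
---*-
**---
*--*-
gen 3: ***--
----*
--*-*
**-*-
*--*-
gen 4: ***--
----*
*-*-*
---*-
---*-
gen 5: ***--
----*
*-*-*
*--*-
**-*-
gen 6: ***--
--*-*
**-**
*-**-
**-*-
gen 7: *--*-
----*
**-**
*-**-
**-*-
gen 8: *--*-
----*
**-**
*-*--
***-*

13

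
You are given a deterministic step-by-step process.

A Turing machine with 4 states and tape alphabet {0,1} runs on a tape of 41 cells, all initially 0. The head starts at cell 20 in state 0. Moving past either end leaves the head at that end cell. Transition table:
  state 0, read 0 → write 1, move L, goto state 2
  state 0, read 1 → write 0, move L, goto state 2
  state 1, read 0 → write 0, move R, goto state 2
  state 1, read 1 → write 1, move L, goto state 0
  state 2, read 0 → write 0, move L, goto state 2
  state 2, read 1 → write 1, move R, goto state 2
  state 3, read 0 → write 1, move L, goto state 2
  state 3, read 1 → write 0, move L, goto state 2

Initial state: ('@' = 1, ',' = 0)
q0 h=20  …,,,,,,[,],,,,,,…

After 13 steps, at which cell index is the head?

k=0  q0 h=20  …,,,,,,[,],,,,,,…
k=1  q2 h=19  …,,,,,,[,]@,,,,,…
k=2  q2 h=18  …,,,,,,[,],@,,,,…
k=3  q2 h=17  …,,,,,,[,],,@,,,…
k=4  q2 h=16  …,,,,,,[,],,,@,,…
k=5  q2 h=15  …,,,,,,[,],,,,@,…
k=6  q2 h=14  …,,,,,,[,],,,,,@…
k=7  q2 h=13  …,,,,,,[,],,,,,,…
k=8  q2 h=12  …,,,,,,[,],,,,,,…
k=9  q2 h=11  …,,,,,,[,],,,,,,…
k=10  q2 h=10  …,,,,,,[,],,,,,,…
k=11  q2 h= 9  …,,,,,,[,],,,,,,…
k=12  q2 h= 8  …,,,,,,[,],,,,,,…
k=13  q2 h= 7  …,,,,,,[,],,,,,,…

7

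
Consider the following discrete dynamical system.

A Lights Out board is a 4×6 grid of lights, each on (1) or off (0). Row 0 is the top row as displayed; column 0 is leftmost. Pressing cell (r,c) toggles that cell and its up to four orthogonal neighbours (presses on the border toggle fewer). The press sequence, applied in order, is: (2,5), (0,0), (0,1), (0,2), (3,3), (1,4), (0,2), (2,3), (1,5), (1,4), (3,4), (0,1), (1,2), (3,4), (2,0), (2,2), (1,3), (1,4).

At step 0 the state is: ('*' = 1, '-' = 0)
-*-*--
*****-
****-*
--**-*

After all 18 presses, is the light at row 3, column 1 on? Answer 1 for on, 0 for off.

[0] -*-*--
*****-
****-*
--**-*
[1] -*-*--
******
*****-
--**--
[2] *--*--
-*****
*****-
--**--
[3] -***--
--****
*****-
--**--
[4] ------
---***
*****-
--**--
[5] ------
---***
***-*-
----*-
[6] ----*-
------
***---
----*-
[7] -****-
--*---
***---
----*-
[8] -****-
--**--
**-**-
---**-
[9] -*****
--****
**-***
---**-
[10] -***-*
--*---
**-*-*
---**-
[11] -***-*
--*---
**-***
-----*
[12] *--*-*
-**---
**-***
-----*
[13] *-**-*
---*--
******
-----*
[14] *-**-*
---*--
****-*
---**-
[15] *-**-*
*--*--
--**-*
*--**-
[16] *-**-*
*-**--
-*---*
*-***-
[17] *-*--*
*---*-
-*-*-*
*-***-
[18] *-*-**
*--*-*
-*-***
*-***-

0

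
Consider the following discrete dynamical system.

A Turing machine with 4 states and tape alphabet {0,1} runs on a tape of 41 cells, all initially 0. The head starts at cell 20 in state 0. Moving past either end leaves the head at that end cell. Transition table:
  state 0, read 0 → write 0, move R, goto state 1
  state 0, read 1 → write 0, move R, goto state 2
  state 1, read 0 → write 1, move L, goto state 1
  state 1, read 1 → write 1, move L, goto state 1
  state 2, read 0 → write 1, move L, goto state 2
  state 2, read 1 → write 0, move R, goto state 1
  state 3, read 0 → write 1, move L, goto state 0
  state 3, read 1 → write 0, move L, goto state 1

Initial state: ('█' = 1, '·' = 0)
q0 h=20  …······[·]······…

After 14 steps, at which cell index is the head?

gen 0: q0 h=20  …······[·]······…
gen 1: q1 h=21  …······[·]······…
gen 2: q1 h=20  …······[·]█·····…
gen 3: q1 h=19  …······[·]██····…
gen 4: q1 h=18  …······[·]███···…
gen 5: q1 h=17  …······[·]████··…
gen 6: q1 h=16  …······[·]█████·…
gen 7: q1 h=15  …······[·]██████…
gen 8: q1 h=14  …······[·]██████…
gen 9: q1 h=13  …······[·]██████…
gen 10: q1 h=12  …······[·]██████…
gen 11: q1 h=11  …······[·]██████…
gen 12: q1 h=10  …······[·]██████…
gen 13: q1 h= 9  …······[·]██████…
gen 14: q1 h= 8  …······[·]██████…

8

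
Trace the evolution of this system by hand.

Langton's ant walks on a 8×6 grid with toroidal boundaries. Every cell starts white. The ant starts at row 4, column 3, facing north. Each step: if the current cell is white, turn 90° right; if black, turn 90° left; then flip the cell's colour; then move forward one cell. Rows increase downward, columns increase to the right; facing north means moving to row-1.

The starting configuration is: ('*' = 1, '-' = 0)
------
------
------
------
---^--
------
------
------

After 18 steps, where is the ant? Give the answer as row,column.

step 0: ------
------
------
------
---^--
------
------
------
step 1: ------
------
------
------
---*>-
------
------
------
step 2: ------
------
------
------
---**-
----v-
------
------
step 3: ------
------
------
------
---**-
---<*-
------
------
step 4: ------
------
------
------
---^*-
---**-
------
------
step 5: ------
------
------
------
--<-*-
---**-
------
------
step 6: ------
------
------
--^---
--*-*-
---**-
------
------
step 7: ------
------
------
--*>--
--*-*-
---**-
------
------
step 8: ------
------
------
--**--
--*v*-
---**-
------
------
step 9: ------
------
------
--**--
--<**-
---**-
------
------
step 10: ------
------
------
--**--
---**-
--v**-
------
------
step 11: ------
------
------
--**--
---**-
-<***-
------
------
step 12: ------
------
------
--**--
-^-**-
-****-
------
------
step 13: ------
------
------
--**--
-*>**-
-****-
------
------
step 14: ------
------
------
--**--
-****-
-*v**-
------
------
step 15: ------
------
------
--**--
-****-
-*->*-
------
------
step 16: ------
------
------
--**--
-**^*-
-*--*-
------
------
step 17: ------
------
------
--**--
-*<-*-
-*--*-
------
------
step 18: ------
------
------
--**--
-*--*-
-*v-*-
------
------

5,2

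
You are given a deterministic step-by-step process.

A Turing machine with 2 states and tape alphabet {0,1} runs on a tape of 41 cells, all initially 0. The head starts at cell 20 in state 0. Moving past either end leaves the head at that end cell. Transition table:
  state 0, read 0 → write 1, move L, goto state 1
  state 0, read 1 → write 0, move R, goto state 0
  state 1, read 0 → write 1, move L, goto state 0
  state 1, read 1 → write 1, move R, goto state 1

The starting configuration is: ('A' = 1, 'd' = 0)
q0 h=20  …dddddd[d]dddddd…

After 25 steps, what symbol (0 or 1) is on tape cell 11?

1

0) q0 h=20  …dddddd[d]dddddd…
1) q1 h=19  …dddddd[d]Addddd…
2) q0 h=18  …dddddd[d]AAdddd…
3) q1 h=17  …dddddd[d]AAAddd…
4) q0 h=16  …dddddd[d]AAAAdd…
5) q1 h=15  …dddddd[d]AAAAAd…
6) q0 h=14  …dddddd[d]AAAAAA…
7) q1 h=13  …dddddd[d]AAAAAA…
8) q0 h=12  …dddddd[d]AAAAAA…
9) q1 h=11  …dddddd[d]AAAAAA…
10) q0 h=10  …dddddd[d]AAAAAA…
11) q1 h= 9  …dddddd[d]AAAAAA…
12) q0 h= 8  …dddddd[d]AAAAAA…
13) q1 h= 7  …dddddd[d]AAAAAA…
14) q0 h= 6  |dddddd[d]AAAAAA…
15) q1 h= 5  |ddddd[d]AAAAAA…
16) q0 h= 4  |dddd[d]AAAAAA…
17) q1 h= 3  |ddd[d]AAAAAA…
18) q0 h= 2  |dd[d]AAAAAA…
19) q1 h= 1  |d[d]AAAAAA…
20) q0 h= 0  |[d]AAAAAA…
21) q1 h= 0  |[A]AAAAAA…
22) q1 h= 1  |A[A]AAAAAA…
23) q1 h= 2  |AA[A]AAAAAA…
24) q1 h= 3  |AAA[A]AAAAAA…
25) q1 h= 4  |AAAA[A]AAAAAA…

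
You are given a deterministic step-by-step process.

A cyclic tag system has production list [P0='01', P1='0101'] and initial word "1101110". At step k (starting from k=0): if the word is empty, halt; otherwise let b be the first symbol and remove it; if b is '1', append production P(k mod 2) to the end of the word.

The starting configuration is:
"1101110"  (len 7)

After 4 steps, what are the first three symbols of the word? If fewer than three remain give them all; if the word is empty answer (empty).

110

[0] "1101110"  (len 7)
[1] "10111001"  (len 8)
[2] "01110010101"  (len 11)
[3] "1110010101"  (len 10)
[4] "1100101010101"  (len 13)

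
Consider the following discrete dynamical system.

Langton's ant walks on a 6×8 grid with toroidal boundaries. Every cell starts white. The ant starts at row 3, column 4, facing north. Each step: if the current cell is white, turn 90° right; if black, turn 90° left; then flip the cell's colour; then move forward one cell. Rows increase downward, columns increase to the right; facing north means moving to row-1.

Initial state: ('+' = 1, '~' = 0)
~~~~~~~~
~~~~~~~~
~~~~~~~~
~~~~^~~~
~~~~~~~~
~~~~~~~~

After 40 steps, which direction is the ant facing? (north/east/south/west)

[0] ~~~~~~~~
~~~~~~~~
~~~~~~~~
~~~~^~~~
~~~~~~~~
~~~~~~~~
[1] ~~~~~~~~
~~~~~~~~
~~~~~~~~
~~~~+>~~
~~~~~~~~
~~~~~~~~
[2] ~~~~~~~~
~~~~~~~~
~~~~~~~~
~~~~++~~
~~~~~v~~
~~~~~~~~
[3] ~~~~~~~~
~~~~~~~~
~~~~~~~~
~~~~++~~
~~~~<+~~
~~~~~~~~
[4] ~~~~~~~~
~~~~~~~~
~~~~~~~~
~~~~^+~~
~~~~++~~
~~~~~~~~
[5] ~~~~~~~~
~~~~~~~~
~~~~~~~~
~~~<~+~~
~~~~++~~
~~~~~~~~
[6] ~~~~~~~~
~~~~~~~~
~~~^~~~~
~~~+~+~~
~~~~++~~
~~~~~~~~
[7] ~~~~~~~~
~~~~~~~~
~~~+>~~~
~~~+~+~~
~~~~++~~
~~~~~~~~
[8] ~~~~~~~~
~~~~~~~~
~~~++~~~
~~~+v+~~
~~~~++~~
~~~~~~~~
[9] ~~~~~~~~
~~~~~~~~
~~~++~~~
~~~<++~~
~~~~++~~
~~~~~~~~
[10] ~~~~~~~~
~~~~~~~~
~~~++~~~
~~~~++~~
~~~v++~~
~~~~~~~~
[11] ~~~~~~~~
~~~~~~~~
~~~++~~~
~~~~++~~
~~<+++~~
~~~~~~~~
[12] ~~~~~~~~
~~~~~~~~
~~~++~~~
~~^~++~~
~~++++~~
~~~~~~~~
[13] ~~~~~~~~
~~~~~~~~
~~~++~~~
~~+>++~~
~~++++~~
~~~~~~~~
[14] ~~~~~~~~
~~~~~~~~
~~~++~~~
~~++++~~
~~+v++~~
~~~~~~~~
[15] ~~~~~~~~
~~~~~~~~
~~~++~~~
~~++++~~
~~+~>+~~
~~~~~~~~
[16] ~~~~~~~~
~~~~~~~~
~~~++~~~
~~++^+~~
~~+~~+~~
~~~~~~~~
[17] ~~~~~~~~
~~~~~~~~
~~~++~~~
~~+<~+~~
~~+~~+~~
~~~~~~~~
[18] ~~~~~~~~
~~~~~~~~
~~~++~~~
~~+~~+~~
~~+v~+~~
~~~~~~~~
[19] ~~~~~~~~
~~~~~~~~
~~~++~~~
~~+~~+~~
~~<+~+~~
~~~~~~~~
[20] ~~~~~~~~
~~~~~~~~
~~~++~~~
~~+~~+~~
~~~+~+~~
~~v~~~~~
[21] ~~~~~~~~
~~~~~~~~
~~~++~~~
~~+~~+~~
~~~+~+~~
~<+~~~~~
[22] ~~~~~~~~
~~~~~~~~
~~~++~~~
~~+~~+~~
~^~+~+~~
~++~~~~~
[23] ~~~~~~~~
~~~~~~~~
~~~++~~~
~~+~~+~~
~+>+~+~~
~++~~~~~
[24] ~~~~~~~~
~~~~~~~~
~~~++~~~
~~+~~+~~
~+++~+~~
~+v~~~~~
[25] ~~~~~~~~
~~~~~~~~
~~~++~~~
~~+~~+~~
~+++~+~~
~+~>~~~~
[26] ~~~v~~~~
~~~~~~~~
~~~++~~~
~~+~~+~~
~+++~+~~
~+~+~~~~
[27] ~~<+~~~~
~~~~~~~~
~~~++~~~
~~+~~+~~
~+++~+~~
~+~+~~~~
[28] ~~++~~~~
~~~~~~~~
~~~++~~~
~~+~~+~~
~+++~+~~
~+^+~~~~
[29] ~~++~~~~
~~~~~~~~
~~~++~~~
~~+~~+~~
~+++~+~~
~++>~~~~
[30] ~~++~~~~
~~~~~~~~
~~~++~~~
~~+~~+~~
~++^~+~~
~++~~~~~
[31] ~~++~~~~
~~~~~~~~
~~~++~~~
~~+~~+~~
~+<~~+~~
~++~~~~~
[32] ~~++~~~~
~~~~~~~~
~~~++~~~
~~+~~+~~
~+~~~+~~
~+v~~~~~
[33] ~~++~~~~
~~~~~~~~
~~~++~~~
~~+~~+~~
~+~~~+~~
~+~>~~~~
[34] ~~+v~~~~
~~~~~~~~
~~~++~~~
~~+~~+~~
~+~~~+~~
~+~+~~~~
[35] ~~+~>~~~
~~~~~~~~
~~~++~~~
~~+~~+~~
~+~~~+~~
~+~+~~~~
[36] ~~+~+~~~
~~~~v~~~
~~~++~~~
~~+~~+~~
~+~~~+~~
~+~+~~~~
[37] ~~+~+~~~
~~~<+~~~
~~~++~~~
~~+~~+~~
~+~~~+~~
~+~+~~~~
[38] ~~+^+~~~
~~~++~~~
~~~++~~~
~~+~~+~~
~+~~~+~~
~+~+~~~~
[39] ~~++>~~~
~~~++~~~
~~~++~~~
~~+~~+~~
~+~~~+~~
~+~+~~~~
[40] ~~++~~~~
~~~++~~~
~~~++~~~
~~+~~+~~
~+~~~+~~
~+~+^~~~

north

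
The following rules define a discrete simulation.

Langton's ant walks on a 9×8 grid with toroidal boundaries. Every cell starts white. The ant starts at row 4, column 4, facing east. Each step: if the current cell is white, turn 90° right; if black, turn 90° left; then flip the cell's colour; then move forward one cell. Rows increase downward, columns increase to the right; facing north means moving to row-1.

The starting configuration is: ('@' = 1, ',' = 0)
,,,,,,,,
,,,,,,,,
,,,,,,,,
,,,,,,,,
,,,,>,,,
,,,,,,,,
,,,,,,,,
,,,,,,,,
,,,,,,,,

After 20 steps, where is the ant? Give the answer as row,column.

2,2

0) ,,,,,,,,
,,,,,,,,
,,,,,,,,
,,,,,,,,
,,,,>,,,
,,,,,,,,
,,,,,,,,
,,,,,,,,
,,,,,,,,
1) ,,,,,,,,
,,,,,,,,
,,,,,,,,
,,,,,,,,
,,,,@,,,
,,,,v,,,
,,,,,,,,
,,,,,,,,
,,,,,,,,
2) ,,,,,,,,
,,,,,,,,
,,,,,,,,
,,,,,,,,
,,,,@,,,
,,,<@,,,
,,,,,,,,
,,,,,,,,
,,,,,,,,
3) ,,,,,,,,
,,,,,,,,
,,,,,,,,
,,,,,,,,
,,,^@,,,
,,,@@,,,
,,,,,,,,
,,,,,,,,
,,,,,,,,
4) ,,,,,,,,
,,,,,,,,
,,,,,,,,
,,,,,,,,
,,,@>,,,
,,,@@,,,
,,,,,,,,
,,,,,,,,
,,,,,,,,
5) ,,,,,,,,
,,,,,,,,
,,,,,,,,
,,,,^,,,
,,,@,,,,
,,,@@,,,
,,,,,,,,
,,,,,,,,
,,,,,,,,
6) ,,,,,,,,
,,,,,,,,
,,,,,,,,
,,,,@>,,
,,,@,,,,
,,,@@,,,
,,,,,,,,
,,,,,,,,
,,,,,,,,
7) ,,,,,,,,
,,,,,,,,
,,,,,,,,
,,,,@@,,
,,,@,v,,
,,,@@,,,
,,,,,,,,
,,,,,,,,
,,,,,,,,
8) ,,,,,,,,
,,,,,,,,
,,,,,,,,
,,,,@@,,
,,,@<@,,
,,,@@,,,
,,,,,,,,
,,,,,,,,
,,,,,,,,
9) ,,,,,,,,
,,,,,,,,
,,,,,,,,
,,,,^@,,
,,,@@@,,
,,,@@,,,
,,,,,,,,
,,,,,,,,
,,,,,,,,
10) ,,,,,,,,
,,,,,,,,
,,,,,,,,
,,,<,@,,
,,,@@@,,
,,,@@,,,
,,,,,,,,
,,,,,,,,
,,,,,,,,
11) ,,,,,,,,
,,,,,,,,
,,,^,,,,
,,,@,@,,
,,,@@@,,
,,,@@,,,
,,,,,,,,
,,,,,,,,
,,,,,,,,
12) ,,,,,,,,
,,,,,,,,
,,,@>,,,
,,,@,@,,
,,,@@@,,
,,,@@,,,
,,,,,,,,
,,,,,,,,
,,,,,,,,
13) ,,,,,,,,
,,,,,,,,
,,,@@,,,
,,,@v@,,
,,,@@@,,
,,,@@,,,
,,,,,,,,
,,,,,,,,
,,,,,,,,
14) ,,,,,,,,
,,,,,,,,
,,,@@,,,
,,,<@@,,
,,,@@@,,
,,,@@,,,
,,,,,,,,
,,,,,,,,
,,,,,,,,
15) ,,,,,,,,
,,,,,,,,
,,,@@,,,
,,,,@@,,
,,,v@@,,
,,,@@,,,
,,,,,,,,
,,,,,,,,
,,,,,,,,
16) ,,,,,,,,
,,,,,,,,
,,,@@,,,
,,,,@@,,
,,,,>@,,
,,,@@,,,
,,,,,,,,
,,,,,,,,
,,,,,,,,
17) ,,,,,,,,
,,,,,,,,
,,,@@,,,
,,,,^@,,
,,,,,@,,
,,,@@,,,
,,,,,,,,
,,,,,,,,
,,,,,,,,
18) ,,,,,,,,
,,,,,,,,
,,,@@,,,
,,,<,@,,
,,,,,@,,
,,,@@,,,
,,,,,,,,
,,,,,,,,
,,,,,,,,
19) ,,,,,,,,
,,,,,,,,
,,,^@,,,
,,,@,@,,
,,,,,@,,
,,,@@,,,
,,,,,,,,
,,,,,,,,
,,,,,,,,
20) ,,,,,,,,
,,,,,,,,
,,<,@,,,
,,,@,@,,
,,,,,@,,
,,,@@,,,
,,,,,,,,
,,,,,,,,
,,,,,,,,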